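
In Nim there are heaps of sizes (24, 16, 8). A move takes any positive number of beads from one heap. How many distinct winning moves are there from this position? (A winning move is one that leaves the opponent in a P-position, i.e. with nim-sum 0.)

0

Bitwise XOR of the heap sizes:
  11000  (24)
  10000  (16)
  01000  (8)
  -----
  00000  (0)
The nim-sum is already 0, so every move leaves a nonzero nim-sum — there are no winning moves.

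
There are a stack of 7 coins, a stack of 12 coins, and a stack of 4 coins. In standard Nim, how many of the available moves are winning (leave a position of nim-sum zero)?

Compute the nim-sum pairwise:
7 XOR 12 = 11
11 XOR 4 = 15
The overall nim-sum is X = 15. A stack of size p has a winning move iff p XOR X < p (reduce it to p XOR X).
  7: 7 XOR 15 = 8 ≥ 7 — no move.
  12: 12 XOR 15 = 3 < 12 — winning move (to 3).
  4: 4 XOR 15 = 11 ≥ 4 — no move.
That gives 1 winning move.

1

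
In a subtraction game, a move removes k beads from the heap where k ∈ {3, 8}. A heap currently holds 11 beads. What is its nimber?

0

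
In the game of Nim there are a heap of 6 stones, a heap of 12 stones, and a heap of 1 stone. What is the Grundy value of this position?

11

Nim-sum: 6 ⊕ 12 ⊕ 1 = 11.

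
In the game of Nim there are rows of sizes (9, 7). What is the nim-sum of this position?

14

In binary:
  1001  (9)
  0111  (7)
  ----
  1110  (14)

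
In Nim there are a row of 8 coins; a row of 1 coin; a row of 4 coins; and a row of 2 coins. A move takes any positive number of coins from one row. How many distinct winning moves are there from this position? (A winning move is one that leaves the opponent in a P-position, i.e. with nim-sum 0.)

Nim-sum: 8 XOR 1 XOR 4 XOR 2 = 15.
The overall nim-sum is X = 15. A row of size p has a winning move iff p XOR X < p (reduce it to p XOR X).
  8: 8 XOR 15 = 7 < 8 — winning move (to 7).
  1: 1 XOR 15 = 14 ≥ 1 — no move.
  4: 4 XOR 15 = 11 ≥ 4 — no move.
  2: 2 XOR 15 = 13 ≥ 2 — no move.
That gives 1 winning move.

1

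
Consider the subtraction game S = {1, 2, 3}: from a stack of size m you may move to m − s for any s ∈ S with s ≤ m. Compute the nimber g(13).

Compute g(0), g(1), … for moves {1, 2, 3}:
k:     0  1  2  3  4  5  6  7  8  9 10 11 12 13
g(k):  0  1  2  3  0  1  2  3  0  1  2  3  0  1
So g(13) = 1.

1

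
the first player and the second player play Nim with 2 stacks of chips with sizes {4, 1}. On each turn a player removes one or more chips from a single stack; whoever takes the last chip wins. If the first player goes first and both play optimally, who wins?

Compute the nim-sum pairwise:
4 XOR 1 = 5
The nim-sum is 5 ≠ 0, so this is an N-position: the player to move can win; the first player has a winning move.

the first player wins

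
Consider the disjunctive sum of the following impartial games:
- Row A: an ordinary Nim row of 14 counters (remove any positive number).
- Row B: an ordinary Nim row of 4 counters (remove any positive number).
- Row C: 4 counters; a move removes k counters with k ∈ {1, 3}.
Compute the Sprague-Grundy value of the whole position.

10

Row A is a plain Nim row of size 14, so its Grundy value is 14.
Row B is a plain Nim row of size 4, so its Grundy value is 4.
For row C, compute g(0), g(1), … with moves {1, 3}:
k:     0  1  2  3  4
g(k):  0  1  0  1  0
So g(4) = 0.
The value of a disjunctive sum is the nim-sum of the parts.
Combined value = 14 ⊕ 4 ⊕ 0 = 10.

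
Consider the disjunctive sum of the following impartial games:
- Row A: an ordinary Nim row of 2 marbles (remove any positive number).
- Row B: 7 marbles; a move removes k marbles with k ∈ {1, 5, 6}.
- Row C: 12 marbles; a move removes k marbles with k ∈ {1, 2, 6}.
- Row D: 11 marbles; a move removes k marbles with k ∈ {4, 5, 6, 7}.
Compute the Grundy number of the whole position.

3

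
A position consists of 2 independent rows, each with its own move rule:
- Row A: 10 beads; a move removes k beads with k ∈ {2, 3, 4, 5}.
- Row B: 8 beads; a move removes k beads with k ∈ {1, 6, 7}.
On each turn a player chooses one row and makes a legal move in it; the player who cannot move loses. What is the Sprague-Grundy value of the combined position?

3

Grundy values for row A (subtraction set {2, 3, 4, 5}):
g(0) = mex{} = 0
g(1) = mex{} = 0
g(2) = mex{0} = 1
g(3) = mex{0} = 1
g(4) = mex{0,1} = 2
g(5) = mex{0,1} = 2
g(6) = mex{0,1,2} = 3
g(7) = mex{1,2} = 0
g(8) = mex{1,2,3} = 0
g(9) = mex{0,2,3} = 1
g(10) = mex{0,2,3} = 1
So g(10) = 1.
Build the Grundy sequence for row B with g(k) = mex{g(k−s) : s ∈ {1, 6, 7}, s ≤ k}:
k:     0  1  2  3  4  5  6  7  8
g(k):  0  1  0  1  0  1  2  3  2
So g(8) = 2.
The value of a disjunctive sum is the nim-sum of the parts.
Combined value = 1 XOR 2 = 3.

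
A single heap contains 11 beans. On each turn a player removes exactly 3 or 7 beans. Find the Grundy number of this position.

Grundy values for subtraction set {3, 7}:
g(0) = mex{} = 0
g(1) = mex{} = 0
g(2) = mex{} = 0
g(3) = mex{0} = 1
g(4) = mex{0} = 1
g(5) = mex{0} = 1
g(6) = mex{1} = 0
g(7) = mex{0,1} = 2
g(8) = mex{0,1} = 2
g(9) = mex{0} = 1
g(10) = mex{1,2} = 0
g(11) = mex{1,2} = 0
So g(11) = 0.

0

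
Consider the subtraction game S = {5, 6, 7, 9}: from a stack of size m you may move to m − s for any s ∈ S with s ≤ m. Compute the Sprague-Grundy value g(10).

2

Build the Grundy sequence with g(k) = mex{g(k−s) : s ∈ {5, 6, 7, 9}, s ≤ k}:
k:     0  1  2  3  4  5  6  7  8  9 10
g(k):  0  0  0  0  0  1  1  1  1  1  2
So g(10) = 2.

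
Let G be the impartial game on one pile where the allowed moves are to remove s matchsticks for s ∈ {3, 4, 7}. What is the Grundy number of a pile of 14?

1

Grundy values for subtraction set {3, 4, 7}:
k:     0  1  2  3  4  5  6  7  8  9 10 11 12 13 14
g(k):  0  0  0  1  1  1  2  2  2  3  0  0  0  1  1
So g(14) = 1.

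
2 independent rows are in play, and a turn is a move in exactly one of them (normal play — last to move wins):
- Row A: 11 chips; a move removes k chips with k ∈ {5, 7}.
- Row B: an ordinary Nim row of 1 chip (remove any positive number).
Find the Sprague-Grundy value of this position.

3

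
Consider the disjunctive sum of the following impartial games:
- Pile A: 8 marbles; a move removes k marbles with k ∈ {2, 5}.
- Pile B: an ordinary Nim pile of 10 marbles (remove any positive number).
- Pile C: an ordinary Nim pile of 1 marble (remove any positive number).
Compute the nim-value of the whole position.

For pile A, compute g(0), g(1), … with moves {2, 5}:
g(0) = mex{} = 0
g(1) = mex{} = 0
g(2) = mex{0} = 1
g(3) = mex{0} = 1
g(4) = mex{1} = 0
g(5) = mex{0,1} = 2
g(6) = mex{0} = 1
g(7) = mex{1,2} = 0
g(8) = mex{1} = 0
So g(8) = 0.
Pile B is a plain Nim pile of size 10, so its Grundy value is 10.
Pile C is a plain Nim pile of size 1, so its Grundy value is 1.
The value of a disjunctive sum is the nim-sum of the parts.
Combined value = 0 XOR 10 XOR 1 = 11.

11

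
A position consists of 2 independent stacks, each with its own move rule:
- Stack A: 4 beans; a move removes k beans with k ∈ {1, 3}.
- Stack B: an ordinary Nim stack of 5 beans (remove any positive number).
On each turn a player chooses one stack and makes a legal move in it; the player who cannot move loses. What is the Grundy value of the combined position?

5

Build the Grundy sequence for stack A with g(k) = mex{g(k−s) : s ∈ {1, 3}, s ≤ k}:
g(0) = mex{} = 0
g(1) = mex{0} = 1
g(2) = mex{1} = 0
g(3) = mex{0} = 1
g(4) = mex{1} = 0
So g(4) = 0.
Stack B is a plain Nim stack of size 5, so its Grundy value is 5.
By the Sprague-Grundy theorem, the Grundy value of a sum of independent games is the XOR of the component values.
Combined value = 0 XOR 5 = 5.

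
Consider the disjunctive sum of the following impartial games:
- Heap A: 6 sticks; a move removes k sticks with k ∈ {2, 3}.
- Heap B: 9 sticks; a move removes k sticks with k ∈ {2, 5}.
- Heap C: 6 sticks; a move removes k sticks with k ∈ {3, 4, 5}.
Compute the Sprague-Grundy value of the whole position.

3

Build the Grundy sequence for heap A with g(k) = mex{g(k−s) : s ∈ {2, 3}, s ≤ k}:
k:     0  1  2  3  4  5  6
g(k):  0  0  1  1  2  0  0
So g(6) = 0.
Grundy values for heap B (subtraction set {2, 5}):
g(0) = mex{} = 0
g(1) = mex{} = 0
g(2) = mex{0} = 1
g(3) = mex{0} = 1
g(4) = mex{1} = 0
g(5) = mex{0,1} = 2
g(6) = mex{0} = 1
g(7) = mex{1,2} = 0
g(8) = mex{1} = 0
g(9) = mex{0} = 1
So g(9) = 1.
Grundy values for heap C (subtraction set {3, 4, 5}):
k:     0  1  2  3  4  5  6
g(k):  0  0  0  1  1  1  2
So g(6) = 2.
By the Sprague-Grundy theorem, the Grundy value of a sum of independent games is the XOR of the component values.
Combined value = 0 XOR 1 XOR 2 = 3.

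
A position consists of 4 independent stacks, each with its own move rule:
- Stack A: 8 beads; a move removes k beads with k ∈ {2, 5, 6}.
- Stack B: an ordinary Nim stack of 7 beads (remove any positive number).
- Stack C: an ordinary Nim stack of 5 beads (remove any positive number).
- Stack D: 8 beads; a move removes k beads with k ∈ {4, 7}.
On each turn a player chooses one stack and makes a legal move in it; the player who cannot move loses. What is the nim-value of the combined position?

0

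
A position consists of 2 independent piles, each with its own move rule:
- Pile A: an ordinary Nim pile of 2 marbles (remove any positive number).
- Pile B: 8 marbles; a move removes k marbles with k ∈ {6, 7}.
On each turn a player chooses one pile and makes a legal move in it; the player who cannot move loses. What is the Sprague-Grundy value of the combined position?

3

Pile A is a plain Nim pile of size 2, so its Grundy value is 2.
Build the Grundy sequence for pile B with g(k) = mex{g(k−s) : s ∈ {6, 7}, s ≤ k}:
g(0) = mex{} = 0
g(1) = mex{} = 0
g(2) = mex{} = 0
g(3) = mex{} = 0
g(4) = mex{} = 0
g(5) = mex{} = 0
g(6) = mex{0} = 1
g(7) = mex{0} = 1
g(8) = mex{0} = 1
So g(8) = 1.
The value of a disjunctive sum is the nim-sum of the parts.
Combined value = 2 ⊕ 1 = 3.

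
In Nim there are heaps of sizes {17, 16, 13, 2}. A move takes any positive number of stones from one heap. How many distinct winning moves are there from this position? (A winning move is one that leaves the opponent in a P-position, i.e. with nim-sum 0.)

1

Nim-sum: 17 XOR 16 XOR 13 XOR 2 = 14.
The overall nim-sum is X = 14. A heap of size p has a winning move iff p XOR X < p (reduce it to p XOR X).
  17: 17 XOR 14 = 31 ≥ 17 — no move.
  16: 16 XOR 14 = 30 ≥ 16 — no move.
  13: 13 XOR 14 = 3 < 13 — winning move (to 3).
  2: 2 XOR 14 = 12 ≥ 2 — no move.
That gives 1 winning move.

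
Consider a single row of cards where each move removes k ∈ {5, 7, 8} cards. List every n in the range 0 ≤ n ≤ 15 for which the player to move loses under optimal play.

0, 1, 2, 3, 4, 13, 14, 15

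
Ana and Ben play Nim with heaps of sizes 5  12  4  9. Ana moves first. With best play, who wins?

Bitwise XOR of the heap sizes:
  0101  (5)
  1100  (12)
  0100  (4)
  1001  (9)
  ----
  0100  (4)
The nim-sum is 4 ≠ 0, so this is an N-position: the player to move can win; Ana has a winning move.

Ana wins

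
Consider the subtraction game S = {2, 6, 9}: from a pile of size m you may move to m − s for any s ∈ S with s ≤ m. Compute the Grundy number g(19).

0

Compute g(0), g(1), … for moves {2, 6, 9}:
k:     0  1  2  3  4  5  6  7  8  9 10 11 12 13 14 15 16 17 18 19
g(k):  0  0  1  1  0  0  1  1  0  2  1  3  0  2  1  0  0  1  1  0
So g(19) = 0.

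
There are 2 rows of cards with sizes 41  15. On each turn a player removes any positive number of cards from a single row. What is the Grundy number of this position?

38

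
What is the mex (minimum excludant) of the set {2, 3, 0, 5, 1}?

The values 0, 1, 2, 3 are all present; 4 is the first non-negative integer missing from the set.

4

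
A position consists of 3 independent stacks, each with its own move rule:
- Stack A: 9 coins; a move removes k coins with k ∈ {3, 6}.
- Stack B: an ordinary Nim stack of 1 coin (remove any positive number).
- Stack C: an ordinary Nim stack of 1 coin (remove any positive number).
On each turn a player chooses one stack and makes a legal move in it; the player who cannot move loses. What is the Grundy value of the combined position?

0

Build the Grundy sequence for stack A with g(k) = mex{g(k−s) : s ∈ {3, 6}, s ≤ k}:
g(0) = mex{} = 0
g(1) = mex{} = 0
g(2) = mex{} = 0
g(3) = mex{0} = 1
g(4) = mex{0} = 1
g(5) = mex{0} = 1
g(6) = mex{0,1} = 2
g(7) = mex{0,1} = 2
g(8) = mex{0,1} = 2
g(9) = mex{1,2} = 0
So g(9) = 0.
Stack B is a plain Nim stack of size 1, so its Grundy value is 1.
Stack C is a plain Nim stack of size 1, so its Grundy value is 1.
By the Sprague-Grundy theorem, the Grundy value of a sum of independent games is the XOR of the component values.
Combined value = 0 XOR 1 XOR 1 = 0.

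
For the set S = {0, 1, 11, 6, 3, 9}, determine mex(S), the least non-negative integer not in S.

The values 0, 1 are all present; 2 is the first non-negative integer missing from the set.

2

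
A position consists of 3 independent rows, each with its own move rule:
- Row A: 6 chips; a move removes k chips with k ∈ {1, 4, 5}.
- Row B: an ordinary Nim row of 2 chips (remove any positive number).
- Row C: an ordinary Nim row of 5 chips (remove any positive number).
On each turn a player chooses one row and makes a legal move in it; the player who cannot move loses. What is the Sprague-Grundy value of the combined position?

For row A, compute g(0), g(1), … with moves {1, 4, 5}:
k:     0  1  2  3  4  5  6
g(k):  0  1  0  1  2  3  2
So g(6) = 2.
Row B is a plain Nim row of size 2, so its Grundy value is 2.
Row C is a plain Nim row of size 5, so its Grundy value is 5.
By the Sprague-Grundy theorem, the Grundy value of a sum of independent games is the XOR of the component values.
Combined value = 2 XOR 2 XOR 5 = 5.

5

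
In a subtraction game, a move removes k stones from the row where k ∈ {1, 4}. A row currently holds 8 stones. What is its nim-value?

Grundy values for subtraction set {1, 4}:
g(0) = mex{} = 0
g(1) = mex{0} = 1
g(2) = mex{1} = 0
g(3) = mex{0} = 1
g(4) = mex{0,1} = 2
g(5) = mex{1,2} = 0
g(6) = mex{0} = 1
g(7) = mex{1} = 0
g(8) = mex{0,2} = 1
So g(8) = 1.

1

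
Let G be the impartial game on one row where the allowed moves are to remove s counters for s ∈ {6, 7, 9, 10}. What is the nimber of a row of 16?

Build the Grundy sequence with g(k) = mex{g(k−s) : s ∈ {6, 7, 9, 10}, s ≤ k}:
k:     0  1  2  3  4  5  6  7  8  9 10 11 12 13 14 15 16
g(k):  0  0  0  0  0  0  1  1  1  1  1  1  2  2  2  2  0
So g(16) = 0.

0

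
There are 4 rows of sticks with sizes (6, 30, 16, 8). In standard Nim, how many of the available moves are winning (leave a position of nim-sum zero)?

0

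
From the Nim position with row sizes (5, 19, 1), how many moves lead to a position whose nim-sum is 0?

1

Nim-sum: 5 ^ 19 ^ 1 = 23.
The overall nim-sum is X = 23. A row of size p has a winning move iff p XOR X < p (reduce it to p XOR X).
  5: 5 XOR 23 = 18 ≥ 5 — no move.
  19: 19 XOR 23 = 4 < 19 — winning move (to 4).
  1: 1 XOR 23 = 22 ≥ 1 — no move.
That gives 1 winning move.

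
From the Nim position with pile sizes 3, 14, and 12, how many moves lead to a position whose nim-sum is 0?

1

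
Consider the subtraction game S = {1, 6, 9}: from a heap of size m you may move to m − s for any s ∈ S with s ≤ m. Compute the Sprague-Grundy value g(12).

Grundy values for subtraction set {1, 6, 9}:
g(0) = mex{} = 0
g(1) = mex{0} = 1
g(2) = mex{1} = 0
g(3) = mex{0} = 1
g(4) = mex{1} = 0
g(5) = mex{0} = 1
g(6) = mex{0,1} = 2
g(7) = mex{1,2} = 0
g(8) = mex{0} = 1
g(9) = mex{0,1} = 2
g(10) = mex{0,1,2} = 3
g(11) = mex{0,1,3} = 2
g(12) = mex{1,2} = 0
So g(12) = 0.

0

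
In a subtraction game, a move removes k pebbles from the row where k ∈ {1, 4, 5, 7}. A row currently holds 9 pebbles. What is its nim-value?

1

Grundy values for subtraction set {1, 4, 5, 7}:
k:     0  1  2  3  4  5  6  7  8  9
g(k):  0  1  0  1  2  3  2  3  0  1
So g(9) = 1.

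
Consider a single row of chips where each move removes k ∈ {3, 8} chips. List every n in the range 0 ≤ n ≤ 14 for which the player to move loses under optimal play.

0, 1, 2, 6, 7, 11, 12, 13

Build the Grundy sequence with g(k) = mex{g(k−s) : s ∈ {3, 8}, s ≤ k}:
g(0) = mex{} = 0
g(1) = mex{} = 0
g(2) = mex{} = 0
g(3) = mex{0} = 1
g(4) = mex{0} = 1
g(5) = mex{0} = 1
g(6) = mex{1} = 0
g(7) = mex{1} = 0
g(8) = mex{0,1} = 2
g(9) = mex{0} = 1
g(10) = mex{0} = 1
g(11) = mex{1,2} = 0
g(12) = mex{1} = 0
g(13) = mex{1} = 0
g(14) = mex{0} = 1
The P-positions (g = 0) in 0..14 are 0, 1, 2, 6, 7, 11, 12, 13.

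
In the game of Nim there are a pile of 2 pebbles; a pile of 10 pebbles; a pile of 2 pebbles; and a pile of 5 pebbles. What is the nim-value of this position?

Compute the nim-sum pairwise:
2 XOR 10 = 8
8 XOR 2 = 10
10 XOR 5 = 15

15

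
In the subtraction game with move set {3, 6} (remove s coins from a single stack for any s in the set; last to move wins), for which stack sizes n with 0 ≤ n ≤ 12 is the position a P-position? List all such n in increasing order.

Grundy values for subtraction set {3, 6}:
k:     0  1  2  3  4  5  6  7  8  9 10 11 12
g(k):  0  0  0  1  1  1  2  2  2  0  0  0  1
The P-positions (g = 0) in 0..12 are 0, 1, 2, 9, 10, 11.

0, 1, 2, 9, 10, 11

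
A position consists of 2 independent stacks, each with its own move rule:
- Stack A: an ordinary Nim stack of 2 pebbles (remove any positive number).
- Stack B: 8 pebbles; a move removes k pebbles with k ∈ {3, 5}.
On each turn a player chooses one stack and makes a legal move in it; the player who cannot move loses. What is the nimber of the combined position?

2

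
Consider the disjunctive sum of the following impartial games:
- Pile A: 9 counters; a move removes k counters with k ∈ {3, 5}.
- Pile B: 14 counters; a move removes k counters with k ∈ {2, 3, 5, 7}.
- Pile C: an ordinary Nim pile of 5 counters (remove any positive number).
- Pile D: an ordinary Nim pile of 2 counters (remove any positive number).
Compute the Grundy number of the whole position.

5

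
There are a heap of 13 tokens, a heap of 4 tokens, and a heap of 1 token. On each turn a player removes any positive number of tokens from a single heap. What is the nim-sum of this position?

Compute the nim-sum pairwise:
13 XOR 4 = 9
9 XOR 1 = 8

8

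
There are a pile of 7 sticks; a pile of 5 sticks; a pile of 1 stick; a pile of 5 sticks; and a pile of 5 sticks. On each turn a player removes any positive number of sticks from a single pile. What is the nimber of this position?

3

Nim-sum: 7 ^ 5 ^ 1 ^ 5 ^ 5 = 3.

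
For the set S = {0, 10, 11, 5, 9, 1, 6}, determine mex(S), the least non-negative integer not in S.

The values 0, 1 are all present; 2 is the first non-negative integer missing from the set.

2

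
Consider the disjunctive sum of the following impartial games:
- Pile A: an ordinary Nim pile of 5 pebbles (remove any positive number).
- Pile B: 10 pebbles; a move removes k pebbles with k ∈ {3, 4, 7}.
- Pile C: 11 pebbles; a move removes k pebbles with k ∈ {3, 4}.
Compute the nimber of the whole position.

4

Pile A is a plain Nim pile of size 5, so its Grundy value is 5.
Grundy values for pile B (subtraction set {3, 4, 7}):
g(0) = mex{} = 0
g(1) = mex{} = 0
g(2) = mex{} = 0
g(3) = mex{0} = 1
g(4) = mex{0} = 1
g(5) = mex{0} = 1
g(6) = mex{0,1} = 2
g(7) = mex{0,1} = 2
g(8) = mex{0,1} = 2
g(9) = mex{0,1,2} = 3
g(10) = mex{1,2} = 0
So g(10) = 0.
For pile C, compute g(0), g(1), … with moves {3, 4}:
k:     0  1  2  3  4  5  6  7  8  9 10 11
g(k):  0  0  0  1  1  1  2  0  0  0  1  1
So g(11) = 1.
The value of a disjunctive sum is the nim-sum of the parts.
Combined value = 5 XOR 0 XOR 1 = 4.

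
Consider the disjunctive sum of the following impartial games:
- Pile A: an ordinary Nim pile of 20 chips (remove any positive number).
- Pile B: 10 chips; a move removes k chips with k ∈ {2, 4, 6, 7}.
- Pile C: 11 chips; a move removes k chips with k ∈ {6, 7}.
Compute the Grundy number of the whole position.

21

Pile A is a plain Nim pile of size 20, so its Grundy value is 20.
Build the Grundy sequence for pile B with g(k) = mex{g(k−s) : s ∈ {2, 4, 6, 7}, s ≤ k}:
g(0) = mex{} = 0
g(1) = mex{} = 0
g(2) = mex{0} = 1
g(3) = mex{0} = 1
g(4) = mex{0,1} = 2
g(5) = mex{0,1} = 2
g(6) = mex{0,1,2} = 3
g(7) = mex{0,1,2} = 3
g(8) = mex{0,1,2,3} = 4
g(9) = mex{1,2,3} = 0
g(10) = mex{1,2,3,4} = 0
So g(10) = 0.
Build the Grundy sequence for pile C with g(k) = mex{g(k−s) : s ∈ {6, 7}, s ≤ k}:
g(0) = mex{} = 0
g(1) = mex{} = 0
g(2) = mex{} = 0
g(3) = mex{} = 0
g(4) = mex{} = 0
g(5) = mex{} = 0
g(6) = mex{0} = 1
g(7) = mex{0} = 1
g(8) = mex{0} = 1
g(9) = mex{0} = 1
g(10) = mex{0} = 1
g(11) = mex{0} = 1
So g(11) = 1.
The value of a disjunctive sum is the nim-sum of the parts.
Combined value = 20 ⊕ 0 ⊕ 1 = 21.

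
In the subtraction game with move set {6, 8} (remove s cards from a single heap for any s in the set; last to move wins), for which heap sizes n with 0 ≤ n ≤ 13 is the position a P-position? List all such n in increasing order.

0, 1, 2, 3, 4, 5

Grundy values for subtraction set {6, 8}:
k:     0  1  2  3  4  5  6  7  8  9 10 11 12 13
g(k):  0  0  0  0  0  0  1  1  1  1  1  1  2  2
The P-positions (g = 0) in 0..13 are 0, 1, 2, 3, 4, 5.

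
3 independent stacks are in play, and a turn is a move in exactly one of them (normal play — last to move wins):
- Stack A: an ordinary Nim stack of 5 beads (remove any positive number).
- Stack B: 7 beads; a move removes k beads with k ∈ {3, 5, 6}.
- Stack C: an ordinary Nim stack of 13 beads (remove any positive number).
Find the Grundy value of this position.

Stack A is a plain Nim stack of size 5, so its Grundy value is 5.
Grundy values for stack B (subtraction set {3, 5, 6}):
g(0) = mex{} = 0
g(1) = mex{} = 0
g(2) = mex{} = 0
g(3) = mex{0} = 1
g(4) = mex{0} = 1
g(5) = mex{0} = 1
g(6) = mex{0,1} = 2
g(7) = mex{0,1} = 2
So g(7) = 2.
Stack C is a plain Nim stack of size 13, so its Grundy value is 13.
By the Sprague-Grundy theorem, the Grundy value of a sum of independent games is the XOR of the component values.
Combined value = 5 ⊕ 2 ⊕ 13 = 10.

10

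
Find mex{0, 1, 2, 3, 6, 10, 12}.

The values 0, 1, 2, 3 are all present; 4 is the first non-negative integer missing from the set.

4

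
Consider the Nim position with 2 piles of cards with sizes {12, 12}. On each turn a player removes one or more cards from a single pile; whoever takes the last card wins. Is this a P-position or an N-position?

P-position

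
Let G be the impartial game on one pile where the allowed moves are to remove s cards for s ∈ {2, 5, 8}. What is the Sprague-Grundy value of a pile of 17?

Grundy values for subtraction set {2, 5, 8}:
k:     0  1  2  3  4  5  6  7  8  9 10 11 12 13 14 15 16 17
g(k):  0  0  1  1  0  2  1  0  2  1  0  0  1  1  0  2  1  0
So g(17) = 0.

0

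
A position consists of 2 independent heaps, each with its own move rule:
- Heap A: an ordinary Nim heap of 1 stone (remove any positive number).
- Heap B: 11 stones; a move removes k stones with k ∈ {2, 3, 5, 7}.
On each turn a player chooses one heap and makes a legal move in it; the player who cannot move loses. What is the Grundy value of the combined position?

0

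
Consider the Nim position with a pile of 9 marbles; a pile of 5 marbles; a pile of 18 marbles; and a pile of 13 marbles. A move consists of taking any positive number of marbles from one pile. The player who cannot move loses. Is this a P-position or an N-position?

Compute the nim-sum pairwise:
9 ⊕ 5 = 12
12 ⊕ 18 = 30
30 ⊕ 13 = 19
The nim-sum is 19 ≠ 0, so this is an N-position: the player to move can win.

N-position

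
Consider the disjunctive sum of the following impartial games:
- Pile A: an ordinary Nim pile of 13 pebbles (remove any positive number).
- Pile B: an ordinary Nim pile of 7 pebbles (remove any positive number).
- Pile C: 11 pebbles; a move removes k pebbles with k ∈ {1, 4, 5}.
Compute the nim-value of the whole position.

11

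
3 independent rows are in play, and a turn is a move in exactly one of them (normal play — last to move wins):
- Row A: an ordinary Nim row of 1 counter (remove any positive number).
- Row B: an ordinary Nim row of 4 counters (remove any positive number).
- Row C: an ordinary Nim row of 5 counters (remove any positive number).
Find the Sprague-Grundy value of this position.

0

Row A is a plain Nim row of size 1, so its Grundy value is 1.
Row B is a plain Nim row of size 4, so its Grundy value is 4.
Row C is a plain Nim row of size 5, so its Grundy value is 5.
By the Sprague-Grundy theorem, the Grundy value of a sum of independent games is the XOR of the component values.
Combined value = 1 XOR 4 XOR 5 = 0.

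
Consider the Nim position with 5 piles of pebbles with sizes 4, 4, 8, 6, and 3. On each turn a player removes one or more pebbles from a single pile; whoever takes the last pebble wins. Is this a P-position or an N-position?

In binary:
  0100  (4)
  0100  (4)
  1000  (8)
  0110  (6)
  0011  (3)
  ----
  1101  (13)
The nim-sum is 13 ≠ 0, so this is an N-position: the player to move can win.

N-position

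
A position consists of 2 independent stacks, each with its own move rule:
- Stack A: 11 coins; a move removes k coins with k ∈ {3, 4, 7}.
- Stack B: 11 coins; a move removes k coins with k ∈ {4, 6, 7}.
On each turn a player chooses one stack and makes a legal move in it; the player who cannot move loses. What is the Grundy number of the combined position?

For stack A, compute g(0), g(1), … with moves {3, 4, 7}:
g(0) = mex{} = 0
g(1) = mex{} = 0
g(2) = mex{} = 0
g(3) = mex{0} = 1
g(4) = mex{0} = 1
g(5) = mex{0} = 1
g(6) = mex{0,1} = 2
g(7) = mex{0,1} = 2
g(8) = mex{0,1} = 2
g(9) = mex{0,1,2} = 3
g(10) = mex{1,2} = 0
g(11) = mex{1,2} = 0
So g(11) = 0.
For stack B, compute g(0), g(1), … with moves {4, 6, 7}:
k:     0  1  2  3  4  5  6  7  8  9 10 11
g(k):  0  0  0  0  1  1  1  1  2  2  2  0
So g(11) = 0.
The value of a disjunctive sum is the nim-sum of the parts.
Combined value = 0 XOR 0 = 0.

0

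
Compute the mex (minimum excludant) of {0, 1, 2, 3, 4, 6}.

The values 0, 1, 2, 3, 4 are all present; 5 is the first non-negative integer missing from the set.

5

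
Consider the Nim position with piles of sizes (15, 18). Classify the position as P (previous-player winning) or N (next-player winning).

N-position

Nim-sum: 15 XOR 18 = 29.
The nim-sum is 29 ≠ 0, so this is an N-position: the player to move can win.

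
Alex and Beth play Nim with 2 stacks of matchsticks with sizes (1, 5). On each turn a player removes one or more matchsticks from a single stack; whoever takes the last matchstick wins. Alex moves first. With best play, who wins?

Nim-sum: 1 ^ 5 = 4.
The nim-sum is 4 ≠ 0, so this is an N-position: the player to move can win; Alex has a winning move.

Alex wins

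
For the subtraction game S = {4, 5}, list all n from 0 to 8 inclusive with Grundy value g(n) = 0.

0, 1, 2, 3

Compute g(0), g(1), … for moves {4, 5}:
g(0) = mex{} = 0
g(1) = mex{} = 0
g(2) = mex{} = 0
g(3) = mex{} = 0
g(4) = mex{0} = 1
g(5) = mex{0} = 1
g(6) = mex{0} = 1
g(7) = mex{0} = 1
g(8) = mex{0,1} = 2
The P-positions (g = 0) in 0..8 are 0, 1, 2, 3.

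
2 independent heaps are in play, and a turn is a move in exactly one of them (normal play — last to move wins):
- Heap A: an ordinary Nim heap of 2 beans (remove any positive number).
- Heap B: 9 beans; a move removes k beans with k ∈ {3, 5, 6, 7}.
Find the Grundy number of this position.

1

Heap A is a plain Nim heap of size 2, so its Grundy value is 2.
For heap B, compute g(0), g(1), … with moves {3, 5, 6, 7}:
g(0) = mex{} = 0
g(1) = mex{} = 0
g(2) = mex{} = 0
g(3) = mex{0} = 1
g(4) = mex{0} = 1
g(5) = mex{0} = 1
g(6) = mex{0,1} = 2
g(7) = mex{0,1} = 2
g(8) = mex{0,1} = 2
g(9) = mex{0,1,2} = 3
So g(9) = 3.
By the Sprague-Grundy theorem, the Grundy value of a sum of independent games is the XOR of the component values.
Combined value = 2 ⊕ 3 = 1.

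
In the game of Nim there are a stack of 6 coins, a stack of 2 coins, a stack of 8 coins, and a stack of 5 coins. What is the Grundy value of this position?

Nim-sum: 6 XOR 2 XOR 8 XOR 5 = 9.

9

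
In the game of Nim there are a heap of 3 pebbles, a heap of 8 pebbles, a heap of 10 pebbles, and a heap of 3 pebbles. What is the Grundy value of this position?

2

Compute the nim-sum pairwise:
3 ⊕ 8 = 11
11 ⊕ 10 = 1
1 ⊕ 3 = 2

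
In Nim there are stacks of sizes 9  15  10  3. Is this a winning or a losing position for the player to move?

Winning position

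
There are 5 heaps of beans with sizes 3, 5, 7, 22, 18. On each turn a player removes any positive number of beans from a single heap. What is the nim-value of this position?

5

Nim-sum: 3 XOR 5 XOR 7 XOR 22 XOR 18 = 5.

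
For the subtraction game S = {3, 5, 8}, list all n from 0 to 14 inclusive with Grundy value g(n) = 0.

Compute g(0), g(1), … for moves {3, 5, 8}:
k:     0  1  2  3  4  5  6  7  8  9 10 11 12 13 14
g(k):  0  0  0  1  1  1  2  2  2  3  3  0  0  0  1
The P-positions (g = 0) in 0..14 are 0, 1, 2, 11, 12, 13.

0, 1, 2, 11, 12, 13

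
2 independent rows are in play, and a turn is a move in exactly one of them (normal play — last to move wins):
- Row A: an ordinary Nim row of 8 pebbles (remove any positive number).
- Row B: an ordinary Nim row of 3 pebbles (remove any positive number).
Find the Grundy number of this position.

Row A is a plain Nim row of size 8, so its Grundy value is 8.
Row B is a plain Nim row of size 3, so its Grundy value is 3.
By the Sprague-Grundy theorem, the Grundy value of a sum of independent games is the XOR of the component values.
Combined value = 8 ⊕ 3 = 11.

11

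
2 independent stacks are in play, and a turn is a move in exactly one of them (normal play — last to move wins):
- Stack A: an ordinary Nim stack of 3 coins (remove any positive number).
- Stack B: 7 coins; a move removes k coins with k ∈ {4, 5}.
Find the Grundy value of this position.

2

Stack A is a plain Nim stack of size 3, so its Grundy value is 3.
For stack B, compute g(0), g(1), … with moves {4, 5}:
k:     0  1  2  3  4  5  6  7
g(k):  0  0  0  0  1  1  1  1
So g(7) = 1.
By the Sprague-Grundy theorem, the Grundy value of a sum of independent games is the XOR of the component values.
Combined value = 3 ⊕ 1 = 2.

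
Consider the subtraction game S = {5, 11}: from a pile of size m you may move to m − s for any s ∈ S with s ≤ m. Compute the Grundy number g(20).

0

Grundy values for subtraction set {5, 11}:
k:     0  1  2  3  4  5  6  7  8  9 10 11 12 13 14 15 16 17 18 19 20
g(k):  0  0  0  0  0  1  1  1  1  1  0  2  2  2  2  1  0  0  0  0  0
So g(20) = 0.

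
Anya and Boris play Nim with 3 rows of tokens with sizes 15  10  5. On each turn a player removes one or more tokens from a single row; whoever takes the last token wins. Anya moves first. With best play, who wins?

Boris wins

Compute the nim-sum pairwise:
15 XOR 10 = 5
5 XOR 5 = 0
The nim-sum is 0, so this is a P-position: the player to move is in a losing position under optimal play; Anya is about to move from it and so loses — Boris wins.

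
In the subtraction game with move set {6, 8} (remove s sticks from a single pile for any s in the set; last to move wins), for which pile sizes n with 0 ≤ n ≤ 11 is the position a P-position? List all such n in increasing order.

0, 1, 2, 3, 4, 5

Compute g(0), g(1), … for moves {6, 8}:
k:     0  1  2  3  4  5  6  7  8  9 10 11
g(k):  0  0  0  0  0  0  1  1  1  1  1  1
The P-positions (g = 0) in 0..11 are 0, 1, 2, 3, 4, 5.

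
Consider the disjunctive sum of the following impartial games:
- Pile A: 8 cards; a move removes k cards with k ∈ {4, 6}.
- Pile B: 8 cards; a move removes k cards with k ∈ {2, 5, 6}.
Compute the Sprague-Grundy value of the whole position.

2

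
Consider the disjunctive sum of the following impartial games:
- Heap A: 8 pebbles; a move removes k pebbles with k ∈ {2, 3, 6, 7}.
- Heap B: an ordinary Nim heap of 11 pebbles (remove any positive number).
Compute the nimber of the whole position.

Build the Grundy sequence for heap A with g(k) = mex{g(k−s) : s ∈ {2, 3, 6, 7}, s ≤ k}:
g(0) = mex{} = 0
g(1) = mex{} = 0
g(2) = mex{0} = 1
g(3) = mex{0} = 1
g(4) = mex{0,1} = 2
g(5) = mex{1} = 0
g(6) = mex{0,1,2} = 3
g(7) = mex{0,2} = 1
g(8) = mex{0,1,3} = 2
So g(8) = 2.
Heap B is a plain Nim heap of size 11, so its Grundy value is 11.
By the Sprague-Grundy theorem, the Grundy value of a sum of independent games is the XOR of the component values.
Combined value = 2 XOR 11 = 9.

9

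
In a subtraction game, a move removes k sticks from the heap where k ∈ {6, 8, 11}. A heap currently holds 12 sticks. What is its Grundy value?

2

Build the Grundy sequence with g(k) = mex{g(k−s) : s ∈ {6, 8, 11}, s ≤ k}:
k:     0  1  2  3  4  5  6  7  8  9 10 11 12
g(k):  0  0  0  0  0  0  1  1  1  1  1  1  2
So g(12) = 2.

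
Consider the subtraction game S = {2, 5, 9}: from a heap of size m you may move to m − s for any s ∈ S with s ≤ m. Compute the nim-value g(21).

0

Build the Grundy sequence with g(k) = mex{g(k−s) : s ∈ {2, 5, 9}, s ≤ k}:
k:     0  1  2  3  4  5  6  7  8  9 10 11 12 13 14 15 16 17 18 19 20 21
g(k):  0  0  1  1  0  2  1  0  0  1  1  0  2  1  0  0  1  1  0  2  1  0
So g(21) = 0.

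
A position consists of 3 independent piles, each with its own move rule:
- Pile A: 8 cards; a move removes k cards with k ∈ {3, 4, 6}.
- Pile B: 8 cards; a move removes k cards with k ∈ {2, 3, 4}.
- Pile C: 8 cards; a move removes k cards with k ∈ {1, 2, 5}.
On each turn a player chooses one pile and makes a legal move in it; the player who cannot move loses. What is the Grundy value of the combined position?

1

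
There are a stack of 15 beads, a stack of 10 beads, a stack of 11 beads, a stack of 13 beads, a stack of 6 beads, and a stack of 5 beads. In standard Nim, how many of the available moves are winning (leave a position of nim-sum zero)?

0

Bitwise XOR of the heap sizes:
  1111  (15)
  1010  (10)
  1011  (11)
  1101  (13)
  0110  (6)
  0101  (5)
  ----
  0000  (0)
The nim-sum is already 0, so every move leaves a nonzero nim-sum — there are no winning moves.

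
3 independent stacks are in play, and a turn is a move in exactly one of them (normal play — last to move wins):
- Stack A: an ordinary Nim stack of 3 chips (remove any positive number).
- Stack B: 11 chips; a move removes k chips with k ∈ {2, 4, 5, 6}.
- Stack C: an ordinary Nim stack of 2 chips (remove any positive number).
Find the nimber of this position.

0

Stack A is a plain Nim stack of size 3, so its Grundy value is 3.
Build the Grundy sequence for stack B with g(k) = mex{g(k−s) : s ∈ {2, 4, 5, 6}, s ≤ k}:
k:     0  1  2  3  4  5  6  7  8  9 10 11
g(k):  0  0  1  1  2  2  3  3  0  0  1  1
So g(11) = 1.
Stack C is a plain Nim stack of size 2, so its Grundy value is 2.
By the Sprague-Grundy theorem, the Grundy value of a sum of independent games is the XOR of the component values.
Combined value = 3 XOR 1 XOR 2 = 0.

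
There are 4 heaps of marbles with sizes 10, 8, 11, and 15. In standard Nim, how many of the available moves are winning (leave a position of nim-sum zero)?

1

Nim-sum: 10 ^ 8 ^ 11 ^ 15 = 6.
The overall nim-sum is X = 6. A heap of size p has a winning move iff p XOR X < p (reduce it to p XOR X).
  10: 10 XOR 6 = 12 ≥ 10 — no move.
  8: 8 XOR 6 = 14 ≥ 8 — no move.
  11: 11 XOR 6 = 13 ≥ 11 — no move.
  15: 15 XOR 6 = 9 < 15 — winning move (to 9).
That gives 1 winning move.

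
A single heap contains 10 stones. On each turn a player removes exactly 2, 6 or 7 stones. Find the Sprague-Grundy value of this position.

3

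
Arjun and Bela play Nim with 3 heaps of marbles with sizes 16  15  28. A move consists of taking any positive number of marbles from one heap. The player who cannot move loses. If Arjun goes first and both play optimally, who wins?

Compute the nim-sum pairwise:
16 ^ 15 = 31
31 ^ 28 = 3
The nim-sum is 3 ≠ 0, so this is an N-position: the player to move can win; Arjun has a winning move.

Arjun wins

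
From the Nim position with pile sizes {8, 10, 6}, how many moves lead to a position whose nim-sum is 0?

Nim-sum: 8 ⊕ 10 ⊕ 6 = 4.
The overall nim-sum is X = 4. A pile of size p has a winning move iff p XOR X < p (reduce it to p XOR X).
  8: 8 XOR 4 = 12 ≥ 8 — no move.
  10: 10 XOR 4 = 14 ≥ 10 — no move.
  6: 6 XOR 4 = 2 < 6 — winning move (to 2).
That gives 1 winning move.

1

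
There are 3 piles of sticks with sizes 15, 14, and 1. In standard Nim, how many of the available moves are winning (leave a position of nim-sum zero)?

0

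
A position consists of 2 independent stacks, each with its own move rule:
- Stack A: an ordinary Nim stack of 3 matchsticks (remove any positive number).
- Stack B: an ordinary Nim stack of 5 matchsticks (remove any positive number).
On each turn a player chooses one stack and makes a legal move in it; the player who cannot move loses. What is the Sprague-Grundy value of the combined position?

6

Stack A is a plain Nim stack of size 3, so its Grundy value is 3.
Stack B is a plain Nim stack of size 5, so its Grundy value is 5.
The value of a disjunctive sum is the nim-sum of the parts.
Combined value = 3 XOR 5 = 6.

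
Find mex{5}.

0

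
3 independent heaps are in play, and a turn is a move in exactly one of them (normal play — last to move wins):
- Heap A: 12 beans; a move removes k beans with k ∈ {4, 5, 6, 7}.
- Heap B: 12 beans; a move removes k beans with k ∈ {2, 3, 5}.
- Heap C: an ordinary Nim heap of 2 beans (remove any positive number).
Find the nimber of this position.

0

For heap A, compute g(0), g(1), … with moves {4, 5, 6, 7}:
g(0) = mex{} = 0
g(1) = mex{} = 0
g(2) = mex{} = 0
g(3) = mex{} = 0
g(4) = mex{0} = 1
g(5) = mex{0} = 1
g(6) = mex{0} = 1
g(7) = mex{0} = 1
g(8) = mex{0,1} = 2
g(9) = mex{0,1} = 2
g(10) = mex{0,1} = 2
g(11) = mex{1} = 0
g(12) = mex{1,2} = 0
So g(12) = 0.
For heap B, compute g(0), g(1), … with moves {2, 3, 5}:
g(0) = mex{} = 0
g(1) = mex{} = 0
g(2) = mex{0} = 1
g(3) = mex{0} = 1
g(4) = mex{0,1} = 2
g(5) = mex{0,1} = 2
g(6) = mex{0,1,2} = 3
g(7) = mex{1,2} = 0
g(8) = mex{1,2,3} = 0
g(9) = mex{0,2,3} = 1
g(10) = mex{0,2} = 1
g(11) = mex{0,1,3} = 2
g(12) = mex{0,1} = 2
So g(12) = 2.
Heap C is a plain Nim heap of size 2, so its Grundy value is 2.
The value of a disjunctive sum is the nim-sum of the parts.
Combined value = 0 XOR 2 XOR 2 = 0.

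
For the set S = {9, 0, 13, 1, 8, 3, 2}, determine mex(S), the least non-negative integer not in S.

4

The values 0, 1, 2, 3 are all present; 4 is the first non-negative integer missing from the set.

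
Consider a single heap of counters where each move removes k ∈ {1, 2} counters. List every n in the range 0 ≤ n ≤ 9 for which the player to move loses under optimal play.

0, 3, 6, 9

Build the Grundy sequence with g(k) = mex{g(k−s) : s ∈ {1, 2}, s ≤ k}:
g(0) = mex{} = 0
g(1) = mex{0} = 1
g(2) = mex{0,1} = 2
g(3) = mex{1,2} = 0
g(4) = mex{0,2} = 1
g(5) = mex{0,1} = 2
g(6) = mex{1,2} = 0
g(7) = mex{0,2} = 1
g(8) = mex{0,1} = 2
g(9) = mex{1,2} = 0
The P-positions (g = 0) in 0..9 are 0, 3, 6, 9.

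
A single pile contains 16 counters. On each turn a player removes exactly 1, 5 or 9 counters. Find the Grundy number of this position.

0

Build the Grundy sequence with g(k) = mex{g(k−s) : s ∈ {1, 5, 9}, s ≤ k}:
k:     0  1  2  3  4  5  6  7  8  9 10 11 12 13 14 15 16
g(k):  0  1  0  1  0  1  0  1  0  1  0  1  0  1  0  1  0
So g(16) = 0.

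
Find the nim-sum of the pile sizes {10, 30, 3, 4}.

19

Write each in binary and XOR column by column:
  01010  (10)
  11110  (30)
  00011  (3)
  00100  (4)
  -----
  10011  (19)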